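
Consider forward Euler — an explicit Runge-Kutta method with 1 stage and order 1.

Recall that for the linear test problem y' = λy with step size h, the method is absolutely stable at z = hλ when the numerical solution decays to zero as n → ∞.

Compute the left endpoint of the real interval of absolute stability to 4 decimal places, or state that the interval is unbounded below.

z* = -2.0000.

On y'=λy, z=hλ:
  order 1, 1-stage ⇒ R(z)=1+z
  (e.g. R(-1.26)=-0.26000, |R|=0.26000)

Solve |R(x)|<1 on ℝ⁻.
x=-1.26: |R|=0.2600
|R(-1.49)|=0.4900 |R(-0.82)|=0.1800 |R(-0.73)|=0.2700
Bisect:
  x_lo=-2.6848 |R|=1.6848  x_hi=-0.3102 |R|=0.6898
  mid=-1.49749 |R|=0.49749 →hi
  mid=-2.09116 |R|=1.09116 →lo
  mid=-1.79432 |R|=0.79432 →hi
  mid=-1.94274 |R|=0.94274 →hi
  mid=-2.01695 |R|=1.01695 →lo
  mid=-1.97984 |R|=0.97984 →hi
  mid=-1.99840 |R|=0.99840 →hi
  mid=-2.00767 |R|=1.00767 →lo
  ...
  [-2.00014,-1.99999] ⇒ x*=-2.0000
So |R|<1 on (-2.0000, 0).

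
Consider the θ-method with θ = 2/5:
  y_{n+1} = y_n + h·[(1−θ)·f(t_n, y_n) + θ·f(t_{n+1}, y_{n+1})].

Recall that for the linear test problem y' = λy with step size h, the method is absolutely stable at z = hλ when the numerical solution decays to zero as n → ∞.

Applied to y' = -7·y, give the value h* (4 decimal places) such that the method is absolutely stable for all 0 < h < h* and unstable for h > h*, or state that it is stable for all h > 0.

With y'=λy (z=hλ):
  y_{n+1} = y_n + z·[3/5·y_n + 2/5·y_{n+1}] ⇒ (1 − 2/5z)y_{n+1} = (1 + 3/5z)y_n
  R(z) = (1 + 3/5z)/(1 − 2/5z).

Solve |R(x)|<1 on ℝ⁻.
x=-0.94: |R|=0.3169
R=−1: 1+3/5x = −1+2/5x ⇒ -1/5x=2 ⇒ x=2/(-1/5)=-10.0000
Confirm numerically:
  x=-9.929: |R|=0.99714 <1
  x=-9.333: |R|=0.97182 <1
  x=-8.206: |R|=0.91622 <1
  x=-4.614: |R|=0.62145 <1
  x=-10.496: |R|=1.01908 >1
  x=-10.271: |R|=1.01061 >1
Interval (-10.0000, 0).

(-10.0000,0); λ=-7 ⇒ h* = (10)/7 = 1.4286.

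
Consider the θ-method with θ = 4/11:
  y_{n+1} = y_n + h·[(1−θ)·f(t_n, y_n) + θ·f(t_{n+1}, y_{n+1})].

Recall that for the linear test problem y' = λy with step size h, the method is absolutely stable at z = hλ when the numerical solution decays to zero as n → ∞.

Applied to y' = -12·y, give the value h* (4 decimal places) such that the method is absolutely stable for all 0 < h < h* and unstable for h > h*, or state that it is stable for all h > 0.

Set f=λy, z=hλ:
  y_{n+1} = y_n + z·[7/11·y_n + 4/11·y_{n+1}] ⇒ (1 − 4/11z)y_{n+1} = (1 + 7/11z)y_n
  so R(z) = (1 + 7/11z)/(1 − 4/11z).

Find x<0 with |R(x)|<1.
x=-0.59: |R|=0.5142
R=−1: 1+7/11x = −1+4/11x ⇒ -3/11x=2 ⇒ x=2/(-3/11)=-7.3333
Confirm numerically:
  x=-5.072: |R|=0.78318 <1
  x=-4.034: |R|=0.63524 <1
  x=-3.903: |R|=0.61329 <1
  x=-7.597: |R|=1.01911 >1
  x=-7.509: |R|=1.01284 >1
  x=-7.497: |R|=1.01198 >1
Stable set (-7.3333, 0).

(-7.3333,0); λ=-12 ⇒ h* = (22/3)/12 = 0.6111.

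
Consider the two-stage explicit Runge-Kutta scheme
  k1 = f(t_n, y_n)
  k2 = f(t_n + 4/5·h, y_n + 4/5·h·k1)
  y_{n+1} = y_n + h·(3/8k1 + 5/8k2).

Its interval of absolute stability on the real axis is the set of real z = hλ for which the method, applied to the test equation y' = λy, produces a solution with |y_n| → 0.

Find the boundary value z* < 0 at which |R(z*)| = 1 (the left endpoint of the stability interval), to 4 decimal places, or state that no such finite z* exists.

On y'=λy, z=hλ:
  k1=λy_n ⇒ h·k1=z·y_n;  k2=λ(1+4/5z)y_n ⇒ h·k2=z(1+4/5z)y_n
  y_{n+1}/y_n = 1 + 3/8z + 5/8z(1+4/5z) = 1 + z + 1/2z²
  Hence R(z) = 1 + z + 1/2z².

Solve |R(x)|<1 on ℝ⁻.
x=-0.85: |R|=0.5112
R=1: x+1/2x²=0 ⇒ x=−2=-2.0000; min R=1−1/(4·1/2)=0.5000>−1
Confirm numerically:
  x=-1.870: |R|=0.87845 <1
  x=-1.590: |R|=0.67405 <1
  x=-1.588: |R|=0.67287 <1
  x=-1.059: |R|=0.50174 <1
  x=-2.464: |R|=1.57165 >1
  x=-2.165: |R|=1.17861 >1
  x=-2.144: |R|=1.15437 >1
Stable set (-2.0000, 0).

left endpoint -2.0000.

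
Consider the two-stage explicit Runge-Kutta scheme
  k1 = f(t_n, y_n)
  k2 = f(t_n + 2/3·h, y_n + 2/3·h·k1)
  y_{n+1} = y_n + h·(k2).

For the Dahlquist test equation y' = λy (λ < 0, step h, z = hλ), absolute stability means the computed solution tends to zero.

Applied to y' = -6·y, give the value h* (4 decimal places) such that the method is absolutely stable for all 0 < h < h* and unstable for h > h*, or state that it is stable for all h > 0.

(-1.5000,0); λ=-6 ⇒ h* = (3/2)/6 = 0.2500.

Set f=λy, z=hλ:
  k1=λy_n ⇒ h·k1=z·y_n;  k2=λ(1+2/3z)y_n ⇒ h·k2=z(1+2/3z)y_n
  y_{n+1}/y_n = 1 + z(1+2/3z) = 1 + z + 2/3z²
  so R(z) = 1 + z + 2/3z².

Need |R(x)|<1, x<0.
x=-0.51: |R|=0.6634
R=1: x+2/3x²=0 ⇒ x=−3/2=-1.5000; min R=1−1/(4·2/3)=0.6250>−1
Confirm numerically:
  x=-1.380: |R|=0.88960 <1
  x=-1.124: |R|=0.71825 <1
  x=-1.123: |R|=0.71775 <1
  x=-0.789: |R|=0.62601 <1
  x=-1.796: |R|=1.35441 >1
  x=-1.653: |R|=1.16861 >1
  x=-1.589: |R|=1.09428 >1
Stable set (-1.5000, 0).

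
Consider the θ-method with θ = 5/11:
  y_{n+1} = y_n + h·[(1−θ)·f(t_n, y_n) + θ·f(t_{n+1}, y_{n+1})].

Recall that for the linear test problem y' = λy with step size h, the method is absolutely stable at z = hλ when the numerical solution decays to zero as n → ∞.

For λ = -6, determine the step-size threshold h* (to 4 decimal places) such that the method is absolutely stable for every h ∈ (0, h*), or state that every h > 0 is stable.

With y'=λy (z=hλ):
  y_{n+1} = y_n + z·[6/11·y_n + 5/11·y_{n+1}] ⇒ (1 − 5/11z)y_{n+1} = (1 + 6/11z)y_n
  ⇒ R(z) = (1 + 6/11z)/(1 − 5/11z).

Find x<0 with |R(x)|<1.
x=-0.66: |R|=0.4923
R=−1: 1+6/11x = −1+5/11x ⇒ -1/11x=2 ⇒ x=2/(-1/11)=-22.0000
Confirm numerically:
  x=-15.209: |R|=0.92198 <1
  x=-14.306: |R|=0.90677 <1
  x=-11.854: |R|=0.85561 <1
  x=-10.933: |R|=0.83146 <1
  x=-22.375: |R|=1.00305 >1
  x=-22.362: |R|=1.00295 >1
  x=-22.022: |R|=1.00018 >1
Interval (-22.0000, 0).

(-22.0000,0); λ=-6 ⇒ h* = (22)/6 = 3.6667.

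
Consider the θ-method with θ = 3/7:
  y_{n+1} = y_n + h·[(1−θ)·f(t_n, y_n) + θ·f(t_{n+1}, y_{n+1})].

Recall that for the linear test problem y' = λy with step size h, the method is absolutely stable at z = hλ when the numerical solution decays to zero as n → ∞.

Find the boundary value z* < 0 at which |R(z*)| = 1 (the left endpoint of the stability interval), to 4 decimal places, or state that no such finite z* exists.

left endpoint -14.0000.

On y'=λy, z=hλ:
  y_{n+1} = y_n + z·[4/7·y_n + 3/7·y_{n+1}] ⇒ (1 − 3/7z)y_{n+1} = (1 + 4/7z)y_n
  so R(z) = (1 + 4/7z)/(1 − 3/7z).

Find x<0 with |R(x)|<1.
x=-1.65: |R|=0.0335
R=−1: 1+4/7x = −1+3/7x ⇒ -1/7x=2 ⇒ x=2/(-1/7)=-14.0000
Confirm numerically:
  x=-11.788: |R|=0.94779 <1
  x=-9.270: |R|=0.86412 <1
  x=-6.996: |R|=0.74975 <1
  x=-6.628: |R|=0.72578 <1
  x=-14.333: |R|=1.00666 >1
  x=-14.130: |R|=1.00263 >1
  x=-14.020: |R|=1.00041 >1
Interval (-14.0000, 0).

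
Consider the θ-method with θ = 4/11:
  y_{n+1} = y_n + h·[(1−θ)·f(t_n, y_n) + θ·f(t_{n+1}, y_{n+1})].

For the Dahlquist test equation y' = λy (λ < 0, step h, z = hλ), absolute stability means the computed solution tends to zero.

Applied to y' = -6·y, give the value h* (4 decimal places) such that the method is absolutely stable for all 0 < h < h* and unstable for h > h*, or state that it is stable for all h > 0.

Set f=λy, z=hλ:
  y_{n+1} = y_n + z·[7/11·y_n + 4/11·y_{n+1}] ⇒ (1 − 4/11z)y_{n+1} = (1 + 7/11z)y_n
  ⇒ R(z) = (1 + 7/11z)/(1 − 4/11z).

Find x<0 with |R(x)|<1.
x=-0.62: |R|=0.4941
R=−1: 1+7/11x = −1+4/11x ⇒ -3/11x=2 ⇒ x=2/(-3/11)=-7.3333
Confirm numerically:
  x=-6.049: |R|=0.89053 <1
  x=-4.329: |R|=0.68170 <1
  x=-4.054: |R|=0.63852 <1
  x=-7.807: |R|=1.03365 >1
  x=-7.663: |R|=1.02374 >1
Stable set (-7.3333, 0).

(-7.3333,0); λ=-6 ⇒ h* = (22/3)/6 = 1.2222.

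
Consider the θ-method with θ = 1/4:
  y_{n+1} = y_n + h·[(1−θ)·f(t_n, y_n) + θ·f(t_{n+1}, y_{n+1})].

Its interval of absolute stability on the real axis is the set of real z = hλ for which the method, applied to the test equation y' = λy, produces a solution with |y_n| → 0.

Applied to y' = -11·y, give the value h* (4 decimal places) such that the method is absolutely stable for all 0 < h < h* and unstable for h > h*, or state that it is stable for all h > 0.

(-4.0000,0); λ=-11 ⇒ h* = (4)/11 = 0.3636.

Set f=λy, z=hλ:
  y_{n+1} = y_n + z·[3/4·y_n + 1/4·y_{n+1}] ⇒ (1 − 1/4z)y_{n+1} = (1 + 3/4z)y_n
  ⇒ R(z) = (1 + 3/4z)/(1 − 1/4z).

Solve |R(x)|<1 on ℝ⁻.
x=-0.65: |R|=0.4409
R=−1: 1+3/4x = −1+1/4x ⇒ -1/2x=2 ⇒ x=2/(-1/2)=-4.0000
Confirm numerically:
  x=-3.685: |R|=0.91802 <1
  x=-3.503: |R|=0.86752 <1
  x=-1.972: |R|=0.32083 <1
  x=-4.448: |R|=1.10606 >1
  x=-4.213: |R|=1.05187 >1
  x=-4.136: |R|=1.03343 >1
Interval (-4.0000, 0).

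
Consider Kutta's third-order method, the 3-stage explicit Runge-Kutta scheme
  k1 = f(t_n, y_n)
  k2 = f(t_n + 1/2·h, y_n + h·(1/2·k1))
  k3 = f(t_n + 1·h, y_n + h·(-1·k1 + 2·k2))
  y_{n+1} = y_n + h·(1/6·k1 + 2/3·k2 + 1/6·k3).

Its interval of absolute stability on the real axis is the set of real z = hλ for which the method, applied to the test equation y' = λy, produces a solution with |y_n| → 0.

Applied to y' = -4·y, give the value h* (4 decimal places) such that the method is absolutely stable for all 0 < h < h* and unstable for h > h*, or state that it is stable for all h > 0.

(-2.5127,0); λ=-4 ⇒ h* = 0.6282.

Test eqn y'=λy, z=hλ:
  order 3, 3-stage ⇒ R(z)=1+z+z^2/2+z^3/6
  (e.g. R(-1.67)=-0.05179, |R|=0.05179)

Solve |R(x)|<1 on ℝ⁻.
x=-1.67: |R|=0.0518
|R(-1.87)|=0.2114 |R(-1.86)|=0.2027 |R(-1.16)|=0.2527
Bisect:
  x_lo=-3.1504 |R|=2.3993  x_hi=-0.1427 |R|=0.8670
  mid=-1.64656 |R|=0.03499 →hi
  mid=-2.39850 |R|=0.82178 →hi
  mid=-2.77447 |R|=1.48513 →lo
  mid=-2.58648 |R|=1.12542 →lo
  mid=-2.49249 |R|=0.96701 →hi
  mid=-2.53949 |R|=1.04451 →lo
  mid=-2.51599 |R|=1.00534 →lo
  mid=-2.50424 |R|=0.98607 →hi
  mid=-2.51012 |R|=0.99568 →hi
  mid=-2.51305 |R|=1.00051 →lo
  ...
  [-2.51287,-2.51269] ⇒ x*=-2.5127
So |R|<1 on (-2.5127, 0).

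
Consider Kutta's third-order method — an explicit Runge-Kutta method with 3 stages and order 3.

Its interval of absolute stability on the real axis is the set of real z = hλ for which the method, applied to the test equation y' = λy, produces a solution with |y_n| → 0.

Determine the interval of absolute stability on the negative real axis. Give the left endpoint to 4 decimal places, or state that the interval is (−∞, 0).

z∈(-2.5127,0).

With y'=λy (z=hλ):
  order 3, 3-stage ⇒ R(z)=1+z+z^2/2+z^3/6
  (e.g. R(-1.27)=0.19505, |R|=0.19505)

Need |R(x)|<1, x<0.
x=-1.27: |R|=0.1951
|R(-2.45)|=0.8998 |R(-1.93)|=0.2657 |R(-1.61)|=0.0095
Bisect:
  x_lo=-2.8830 |R|=1.7208  x_hi=-0.3817 |R|=0.6819
  mid=-1.63234 |R|=0.02498 →hi
  mid=-2.25765 |R|=0.62703 →hi
  mid=-2.57031 |R|=1.09719 →lo
  mid=-2.41398 |R|=0.84483 →hi
  mid=-2.49215 |R|=0.96645 →hi
  mid=-2.53123 |R|=1.03065 →lo
  mid=-2.51169 |R|=0.99826 →hi
  mid=-2.52146 |R|=1.01438 →lo
  ...
  [-2.51276,-2.51260] ⇒ x*=-2.5127
So |R|<1 on (-2.5127, 0).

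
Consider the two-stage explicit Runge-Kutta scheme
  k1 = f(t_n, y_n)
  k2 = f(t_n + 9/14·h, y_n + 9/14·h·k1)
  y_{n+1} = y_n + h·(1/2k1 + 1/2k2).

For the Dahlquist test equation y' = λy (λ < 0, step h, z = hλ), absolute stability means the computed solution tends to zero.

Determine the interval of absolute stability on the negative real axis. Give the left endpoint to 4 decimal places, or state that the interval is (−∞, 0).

(-3.1111, 0).

Test eqn y'=λy, z=hλ:
  k1=λy_n ⇒ h·k1=z·y_n;  k2=λ(1+9/14z)y_n ⇒ h·k2=z(1+9/14z)y_n
  y_{n+1}/y_n = 1 + 1/2z + 1/2z(1+9/14z) = 1 + z + 9/28z²
  R(z) = 1 + z + 9/28z².

Need |R(x)|<1, x<0.
x=-0.98: |R|=0.3287
R=1: x+9/28x²=0 ⇒ x=−28/9=-3.1111; min R=1−1/(4·9/28)=0.2222>−1
Confirm numerically:
  x=-2.785: |R|=0.70807 <1
  x=-1.936: |R|=0.26875 <1
  x=-1.706: |R|=0.22950 <1
  x=-3.524: |R|=1.46769 >1
  x=-3.462: |R|=1.39046 >1
  x=-3.406: |R|=1.32284 >1
Interval (-3.1111, 0).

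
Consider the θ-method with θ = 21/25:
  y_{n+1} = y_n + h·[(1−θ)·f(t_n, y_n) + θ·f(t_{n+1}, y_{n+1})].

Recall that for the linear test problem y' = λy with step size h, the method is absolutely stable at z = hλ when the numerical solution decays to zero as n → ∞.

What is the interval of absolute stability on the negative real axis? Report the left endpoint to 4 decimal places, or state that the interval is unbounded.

(−∞, 0) — no finite endpoint.

With y'=λy (z=hλ):
  y_{n+1} = y_n + z·[4/25·y_n + 21/25·y_{n+1}] ⇒ (1 − 21/25z)y_{n+1} = (1 + 4/25z)y_n
  R(z) = (1 + 4/25z)/(1 − 21/25z).

Boundary: |R(x)|=1, x<0.
x=-1.11: |R|=0.4256
x=-2: |R|=0.2537
x=-10: |R|=0.0638
x=-100: |R|=0.1765
θ=21/25≥1/2 ⇒ |1+4/25x|<|1−21/25x| ∀x<0 ⇒ interval (−∞,0).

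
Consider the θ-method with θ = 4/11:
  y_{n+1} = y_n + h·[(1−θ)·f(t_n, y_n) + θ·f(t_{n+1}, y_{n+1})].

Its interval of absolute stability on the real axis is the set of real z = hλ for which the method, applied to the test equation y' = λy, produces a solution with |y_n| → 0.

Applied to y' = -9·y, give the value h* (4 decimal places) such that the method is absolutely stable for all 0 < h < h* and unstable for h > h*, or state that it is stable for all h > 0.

With y'=λy (z=hλ):
  y_{n+1} = y_n + z·[7/11·y_n + 4/11·y_{n+1}] ⇒ (1 − 4/11z)y_{n+1} = (1 + 7/11z)y_n
  Hence R(z) = (1 + 7/11z)/(1 − 4/11z).

Solve |R(x)|<1 on ℝ⁻.
x=-0.91: |R|=0.3163
R=−1: 1+7/11x = −1+4/11x ⇒ -3/11x=2 ⇒ x=2/(-3/11)=-7.3333
Confirm numerically:
  x=-6.733: |R|=0.95252 <1
  x=-5.069: |R|=0.78280 <1
  x=-3.826: |R|=0.59998 <1
  x=-3.693: |R|=0.57625 <1
  x=-7.868: |R|=1.03777 >1
  x=-7.573: |R|=1.01741 >1
  x=-7.560: |R|=1.01649 >1
So |R|<1 on (-7.3333, 0).

(-7.3333,0); λ=-9 ⇒ h* = (22/3)/9 = 0.8148.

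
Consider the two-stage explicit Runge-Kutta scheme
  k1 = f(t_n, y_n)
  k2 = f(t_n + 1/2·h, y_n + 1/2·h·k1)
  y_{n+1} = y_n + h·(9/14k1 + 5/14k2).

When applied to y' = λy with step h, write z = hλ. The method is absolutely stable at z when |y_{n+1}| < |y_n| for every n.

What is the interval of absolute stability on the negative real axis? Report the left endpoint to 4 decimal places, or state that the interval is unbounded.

Test eqn y'=λy, z=hλ:
  k1=λy_n ⇒ h·k1=z·y_n;  k2=λ(1+1/2z)y_n ⇒ h·k2=z(1+1/2z)y_n
  y_{n+1}/y_n = 1 + 9/14z + 5/14z(1+1/2z) = 1 + z + 5/28z²
  ⇒ R(z) = 1 + z + 5/28z².

Boundary: |R(x)|=1, x<0.
x=-1.21: |R|=0.0514
R=1: x+5/28x²=0 ⇒ x=−28/5=-5.6000; min R=1−1/(4·5/28)=-0.4000>−1
Confirm numerically:
  x=-4.986: |R|=0.45332 <1
  x=-4.644: |R|=0.20720 <1
  x=-2.513: |R|=0.38529 <1
  x=-6.159: |R|=1.61480 >1
  x=-5.783: |R|=1.18898 >1
Interval (-5.6000, 0).

(-5.6000, 0).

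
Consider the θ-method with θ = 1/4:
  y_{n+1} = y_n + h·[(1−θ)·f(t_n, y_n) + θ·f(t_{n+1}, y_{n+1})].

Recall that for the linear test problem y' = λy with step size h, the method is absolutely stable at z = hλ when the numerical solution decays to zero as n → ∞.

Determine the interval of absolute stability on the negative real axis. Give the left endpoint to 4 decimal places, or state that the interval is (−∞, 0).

Set f=λy, z=hλ:
  y_{n+1} = y_n + z·[3/4·y_n + 1/4·y_{n+1}] ⇒ (1 − 1/4z)y_{n+1} = (1 + 3/4z)y_n
  R(z) = (1 + 3/4z)/(1 − 1/4z).

Boundary: |R(x)|=1, x<0.
x=-0.79: |R|=0.3403
R=−1: 1+3/4x = −1+1/4x ⇒ -1/2x=2 ⇒ x=2/(-1/2)=-4.0000
Confirm numerically:
  x=-3.653: |R|=0.90932 <1
  x=-2.469: |R|=0.52667 <1
  x=-2.329: |R|=0.47195 <1
  x=-4.337: |R|=1.08084 >1
  x=-4.048: |R|=1.01193 >1
Interval (-4.0000, 0).

z∈(-4.0000,0).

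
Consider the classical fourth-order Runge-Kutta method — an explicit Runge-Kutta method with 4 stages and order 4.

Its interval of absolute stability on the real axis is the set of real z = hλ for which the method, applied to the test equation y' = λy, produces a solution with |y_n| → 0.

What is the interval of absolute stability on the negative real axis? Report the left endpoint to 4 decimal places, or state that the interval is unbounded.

z∈(-2.7853,0).

Test eqn y'=λy, z=hλ:
  order 4, 4-stage ⇒ R(z)=1+z+z^2/2+z^3/6+z^4/24
  (e.g. R(-0.82)=0.44314, |R|=0.44314)

Need |R(x)|<1, x<0.
x=-0.82: |R|=0.4431
|R(-2.07)|=0.3592 |R(-1.79)|=0.2839 |R(-0.96)|=0.3887
Bisect:
  x_lo=-3.5758 |R|=3.0092  x_hi=-0.2907 |R|=0.7478
  mid=-1.93324 |R|=0.31326 →hi
  mid=-2.75452 |R|=0.95458 →hi
  mid=-3.16515 |R|=1.74093 →lo
  mid=-2.95983 |R|=1.29666 →lo
  mid=-2.85718 |R|=1.11389 →lo
  mid=-2.80585 |R|=1.03143 →lo
  mid=-2.78018 |R|=0.99232 →hi
  mid=-2.79301 |R|=1.01170 →lo
  ...
  [-2.78539,-2.78519] ⇒ x*=-2.7853
Stable set (-2.7853, 0).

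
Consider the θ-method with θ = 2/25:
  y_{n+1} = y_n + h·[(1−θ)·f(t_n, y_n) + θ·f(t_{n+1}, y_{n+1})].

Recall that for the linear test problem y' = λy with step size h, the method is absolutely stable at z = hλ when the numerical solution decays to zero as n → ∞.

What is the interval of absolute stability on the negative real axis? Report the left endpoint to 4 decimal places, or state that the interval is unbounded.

With y'=λy (z=hλ):
  y_{n+1} = y_n + z·[23/25·y_n + 2/25·y_{n+1}] ⇒ (1 − 2/25z)y_{n+1} = (1 + 23/25z)y_n
  Hence R(z) = (1 + 23/25z)/(1 − 2/25z).

Solve |R(x)|<1 on ℝ⁻.
x=-1.35: |R|=0.2184
R=−1: 1+23/25x = −1+2/25x ⇒ -21/25x=2 ⇒ x=2/(-21/25)=-2.3810
Confirm numerically:
  x=-1.795: |R|=0.56960 <1
  x=-1.766: |R|=0.54739 <1
  x=-1.753: |R|=0.53740 <1
  x=-1.054: |R|=0.02796 <1
  x=-2.949: |R|=1.38608 >1
  x=-2.498: |R|=1.08194 >1
Interval (-2.3810, 0).

(-2.3810, 0).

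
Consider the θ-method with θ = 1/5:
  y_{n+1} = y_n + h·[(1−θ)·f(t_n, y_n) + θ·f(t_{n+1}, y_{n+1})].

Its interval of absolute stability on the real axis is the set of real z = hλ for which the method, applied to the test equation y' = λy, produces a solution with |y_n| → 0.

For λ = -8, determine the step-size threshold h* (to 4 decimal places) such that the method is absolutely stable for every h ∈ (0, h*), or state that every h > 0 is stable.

With y'=λy (z=hλ):
  y_{n+1} = y_n + z·[4/5·y_n + 1/5·y_{n+1}] ⇒ (1 − 1/5z)y_{n+1} = (1 + 4/5z)y_n
  so R(z) = (1 + 4/5z)/(1 − 1/5z).

Find x<0 with |R(x)|<1.
x=-1.09: |R|=0.1051
R=−1: 1+4/5x = −1+1/5x ⇒ -3/5x=2 ⇒ x=2/(-3/5)=-3.3333
Confirm numerically:
  x=-2.906: |R|=0.83784 <1
  x=-2.160: |R|=0.50838 <1
  x=-1.510: |R|=0.15975 <1
  x=-3.915: |R|=1.19574 >1
  x=-3.612: |R|=1.09707 >1
  x=-3.605: |R|=1.09471 >1
So |R|<1 on (-3.3333, 0).

(-3.3333,0); λ=-8 ⇒ h* = (10/3)/8 = 0.4167.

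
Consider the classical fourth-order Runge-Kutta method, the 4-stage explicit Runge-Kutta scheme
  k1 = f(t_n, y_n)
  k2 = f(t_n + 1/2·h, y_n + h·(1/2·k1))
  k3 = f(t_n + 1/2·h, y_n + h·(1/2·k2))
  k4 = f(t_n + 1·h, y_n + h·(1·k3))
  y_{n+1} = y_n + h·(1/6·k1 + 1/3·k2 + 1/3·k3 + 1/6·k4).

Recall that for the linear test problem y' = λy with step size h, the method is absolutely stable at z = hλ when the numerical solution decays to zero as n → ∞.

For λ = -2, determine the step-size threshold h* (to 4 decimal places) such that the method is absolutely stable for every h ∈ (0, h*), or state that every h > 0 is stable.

(-2.7853,0); λ=-2 ⇒ h* = 1.3926.

Set f=λy, z=hλ:
  order 4, 4-stage ⇒ R(z)=1+z+z^2/2+z^3/6+z^4/24
  (e.g. R(-1.27)=0.30345, |R|=0.30345)

Need |R(x)|<1, x<0.
x=-1.27: |R|=0.3034
|R(-2.66)|=0.8270 |R(-1.07)|=0.3529 |R(-0.72)|=0.4882
Bisect:
  x_lo=-3.2328 |R|=1.9126  x_hi=-0.2525 |R|=0.7768
  mid=-1.74265 |R|=0.27801 →hi
  mid=-2.48770 |R|=0.63652 →hi
  mid=-2.86023 |R|=1.11899 →lo
  mid=-2.67397 |R|=0.84473 →hi
  mid=-2.76710 |R|=0.97291 →hi
  mid=-2.81367 |R|=1.04363 →lo
  mid=-2.79038 |R|=1.00770 →lo
  mid=-2.77874 |R|=0.99017 →hi
  mid=-2.78456 |R|=0.99890 →hi
  ...
  [-2.78547,-2.78529] ⇒ x*=-2.7853
Stable set (-2.7853, 0).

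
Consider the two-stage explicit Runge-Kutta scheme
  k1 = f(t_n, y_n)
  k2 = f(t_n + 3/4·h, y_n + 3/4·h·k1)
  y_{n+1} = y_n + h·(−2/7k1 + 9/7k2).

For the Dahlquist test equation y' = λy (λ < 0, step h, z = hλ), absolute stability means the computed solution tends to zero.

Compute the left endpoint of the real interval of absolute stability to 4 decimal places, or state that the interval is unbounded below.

left endpoint -1.0370.

On y'=λy, z=hλ:
  k1=λy_n ⇒ h·k1=z·y_n;  k2=λ(1+3/4z)y_n ⇒ h·k2=z(1+3/4z)y_n
  y_{n+1}/y_n = 1 − 2/7z + 9/7z(1+3/4z) = 1 + z + 27/28z²
  R(z) = 1 + z + 27/28z².

Boundary: |R(x)|=1, x<0.
x=-1.05: |R|=1.0131
R=1: x+27/28x²=0 ⇒ x=−28/27=-1.0370; min R=1−1/(4·27/28)=0.7407>−1
Confirm numerically:
  x=-0.893: |R|=0.87597 <1
  x=-0.837: |R|=0.83855 <1
  x=-0.500: |R|=0.74107 <1
  x=-1.384: |R|=1.46305 >1
  x=-1.332: |R|=1.37886 >1
  x=-1.173: |R|=1.15379 >1
Interval (-1.0370, 0).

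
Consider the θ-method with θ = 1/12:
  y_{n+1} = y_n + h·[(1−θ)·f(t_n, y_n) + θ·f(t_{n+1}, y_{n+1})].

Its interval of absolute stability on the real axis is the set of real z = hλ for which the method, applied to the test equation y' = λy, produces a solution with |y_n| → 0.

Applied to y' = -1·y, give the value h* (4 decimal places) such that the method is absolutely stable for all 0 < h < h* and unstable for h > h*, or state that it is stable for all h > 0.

(-2.4000,0); λ=-1 ⇒ h* = (12/5)/1 = 2.4000.

Test eqn y'=λy, z=hλ:
  y_{n+1} = y_n + z·[11/12·y_n + 1/12·y_{n+1}] ⇒ (1 − 1/12z)y_{n+1} = (1 + 11/12z)y_n
  R(z) = (1 + 11/12z)/(1 − 1/12z).

Need |R(x)|<1, x<0.
x=-0.67: |R|=0.3654
R=−1: 1+11/12x = −1+1/12x ⇒ -5/6x=2 ⇒ x=2/(-5/6)=-2.4000
Confirm numerically:
  x=-2.363: |R|=0.97424 <1
  x=-1.964: |R|=0.68777 <1
  x=-1.454: |R|=0.29686 <1
  x=-2.654: |R|=1.17333 >1
  x=-2.546: |R|=1.10037 >1
  x=-2.472: |R|=1.04975 >1
Interval (-2.4000, 0).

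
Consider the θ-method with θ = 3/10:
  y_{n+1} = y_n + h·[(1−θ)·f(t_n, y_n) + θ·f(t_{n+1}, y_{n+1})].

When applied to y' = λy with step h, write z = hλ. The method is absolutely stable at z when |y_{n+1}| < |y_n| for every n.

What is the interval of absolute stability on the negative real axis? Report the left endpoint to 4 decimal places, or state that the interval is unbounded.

(-5.0000, 0).

On y'=λy, z=hλ:
  y_{n+1} = y_n + z·[7/10·y_n + 3/10·y_{n+1}] ⇒ (1 − 3/10z)y_{n+1} = (1 + 7/10z)y_n
  Hence R(z) = (1 + 7/10z)/(1 − 3/10z).

Boundary: |R(x)|=1, x<0.
x=-1.08: |R|=0.1843
R=−1: 1+7/10x = −1+3/10x ⇒ -2/5x=2 ⇒ x=2/(-2/5)=-5.0000
Confirm numerically:
  x=-4.467: |R|=0.90889 <1
  x=-4.046: |R|=0.82763 <1
  x=-3.647: |R|=0.74156 <1
  x=-5.340: |R|=1.05227 >1
  x=-5.136: |R|=1.02141 >1
  x=-5.103: |R|=1.01628 >1
Interval (-5.0000, 0).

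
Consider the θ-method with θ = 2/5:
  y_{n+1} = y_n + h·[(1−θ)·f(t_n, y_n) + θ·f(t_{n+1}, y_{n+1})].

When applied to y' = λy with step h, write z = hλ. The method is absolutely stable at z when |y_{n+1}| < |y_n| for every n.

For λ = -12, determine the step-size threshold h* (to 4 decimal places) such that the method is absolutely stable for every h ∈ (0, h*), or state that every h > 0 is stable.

On y'=λy, z=hλ:
  y_{n+1} = y_n + z·[3/5·y_n + 2/5·y_{n+1}] ⇒ (1 − 2/5z)y_{n+1} = (1 + 3/5z)y_n
  ⇒ R(z) = (1 + 3/5z)/(1 − 2/5z).

Boundary: |R(x)|=1, x<0.
x=-1.46: |R|=0.0783
R=−1: 1+3/5x = −1+2/5x ⇒ -1/5x=2 ⇒ x=2/(-1/5)=-10.0000
Confirm numerically:
  x=-6.979: |R|=0.84065 <1
  x=-6.806: |R|=0.82839 <1
  x=-6.228: |R|=0.78391 <1
  x=-5.864: |R|=0.75275 <1
  x=-10.408: |R|=1.01580 >1
  x=-10.065: |R|=1.00259 >1
Stable set (-10.0000, 0).

(-10.0000,0); λ=-12 ⇒ h* = (10)/12 = 0.8333.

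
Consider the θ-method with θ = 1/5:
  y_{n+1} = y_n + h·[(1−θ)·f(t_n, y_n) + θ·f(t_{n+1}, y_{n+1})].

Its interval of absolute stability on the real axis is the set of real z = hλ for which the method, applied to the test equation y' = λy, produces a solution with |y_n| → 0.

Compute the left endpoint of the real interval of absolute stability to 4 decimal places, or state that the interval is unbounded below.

On y'=λy, z=hλ:
  y_{n+1} = y_n + z·[4/5·y_n + 1/5·y_{n+1}] ⇒ (1 − 1/5z)y_{n+1} = (1 + 4/5z)y_n
  R(z) = (1 + 4/5z)/(1 − 1/5z).

Need |R(x)|<1, x<0.
x=-0.99: |R|=0.1736
R=−1: 1+4/5x = −1+1/5x ⇒ -3/5x=2 ⇒ x=2/(-3/5)=-3.3333
Confirm numerically:
  x=-3.110: |R|=0.91739 <1
  x=-2.594: |R|=0.70793 <1
  x=-2.331: |R|=0.58982 <1
  x=-1.981: |R|=0.41885 <1
  x=-3.430: |R|=1.03440 >1
  x=-3.382: |R|=1.01742 >1
So |R|<1 on (-3.3333, 0).

left endpoint -3.3333.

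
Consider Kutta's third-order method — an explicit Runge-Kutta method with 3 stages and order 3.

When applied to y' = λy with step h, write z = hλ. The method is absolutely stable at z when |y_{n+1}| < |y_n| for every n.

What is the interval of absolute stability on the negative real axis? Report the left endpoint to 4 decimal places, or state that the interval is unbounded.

On y'=λy, z=hλ:
  order 3, 3-stage ⇒ R(z)=1+z+z^2/2+z^3/6
  (e.g. R(-1.32)=0.16787, |R|=0.16787)

Solve |R(x)|<1 on ℝ⁻.
x=-1.32: |R|=0.1679
|R(-1.66)|=0.0446 |R(-1.38)|=0.1342 |R(-1.2)|=0.2320
Bisect:
  x_lo=-2.9674 |R|=1.9196  x_hi=-0.3001 |R|=0.7404
  mid=-1.63375 |R|=0.02596 →hi
  mid=-2.30058 |R|=0.68362 →hi
  mid=-2.63400 |R|=1.21078 →lo
  mid=-2.46729 |R|=0.92681 →hi
  mid=-2.55065 |R|=1.06341 →lo
  mid=-2.50897 |R|=0.99380 →hi
  mid=-2.52981 |R|=1.02827 →lo
  mid=-2.51939 |R|=1.01095 →lo
  mid=-2.51418 |R|=1.00236 →lo
  ...
  [-2.51288,-2.51271] ⇒ x*=-2.5127
So |R|<1 on (-2.5127, 0).

(-2.5127, 0).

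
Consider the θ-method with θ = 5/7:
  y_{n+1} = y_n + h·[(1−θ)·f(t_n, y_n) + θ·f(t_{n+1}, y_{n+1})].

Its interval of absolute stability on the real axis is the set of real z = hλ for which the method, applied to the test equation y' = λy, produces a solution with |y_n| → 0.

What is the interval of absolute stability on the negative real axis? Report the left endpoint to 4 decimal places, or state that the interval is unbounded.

unbounded; (−∞, 0).

Set f=λy, z=hλ:
  y_{n+1} = y_n + z·[2/7·y_n + 5/7·y_{n+1}] ⇒ (1 − 5/7z)y_{n+1} = (1 + 2/7z)y_n
  R(z) = (1 + 2/7z)/(1 − 5/7z).

Boundary: |R(x)|=1, x<0.
x=-0.66: |R|=0.5515
x=-2: |R|=0.1765
x=-10: |R|=0.2281
x=-100: |R|=0.3807
θ=5/7≥1/2 ⇒ |1+2/7x|<|1−5/7x| ∀x<0 ⇒ interval (−∞,0).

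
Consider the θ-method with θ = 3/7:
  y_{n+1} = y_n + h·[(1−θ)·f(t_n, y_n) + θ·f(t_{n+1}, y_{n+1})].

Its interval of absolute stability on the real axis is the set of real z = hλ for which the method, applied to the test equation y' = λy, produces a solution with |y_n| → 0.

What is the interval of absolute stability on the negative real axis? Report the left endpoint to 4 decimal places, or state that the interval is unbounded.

(-14.0000, 0).

Test eqn y'=λy, z=hλ:
  y_{n+1} = y_n + z·[4/7·y_n + 3/7·y_{n+1}] ⇒ (1 − 3/7z)y_{n+1} = (1 + 4/7z)y_n
  so R(z) = (1 + 4/7z)/(1 − 3/7z).

Boundary: |R(x)|=1, x<0.
x=-1.62: |R|=0.0438
R=−1: 1+4/7x = −1+3/7x ⇒ -1/7x=2 ⇒ x=2/(-1/7)=-14.0000
Confirm numerically:
  x=-13.632: |R|=0.99232 <1
  x=-11.808: |R|=0.94833 <1
  x=-8.785: |R|=0.84365 <1
  x=-7.501: |R|=0.77972 <1
  x=-14.498: |R|=1.00986 >1
  x=-14.250: |R|=1.00503 >1
  x=-14.083: |R|=1.00169 >1
Interval (-14.0000, 0).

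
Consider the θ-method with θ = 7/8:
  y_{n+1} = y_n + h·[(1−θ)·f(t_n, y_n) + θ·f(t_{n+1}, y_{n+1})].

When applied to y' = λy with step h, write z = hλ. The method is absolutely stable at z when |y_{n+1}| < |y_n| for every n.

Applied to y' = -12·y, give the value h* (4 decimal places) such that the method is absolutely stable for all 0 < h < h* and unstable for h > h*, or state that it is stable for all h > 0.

Set f=λy, z=hλ:
  y_{n+1} = y_n + z·[1/8·y_n + 7/8·y_{n+1}] ⇒ (1 − 7/8z)y_{n+1} = (1 + 1/8z)y_n
  Hence R(z) = (1 + 1/8z)/(1 − 7/8z).

Find x<0 with |R(x)|<1.
x=-1.02: |R|=0.4610
x=-2: |R|=0.2727
x=-10: |R|=0.0256
x=-100: |R|=0.1299
θ=7/8≥1/2 ⇒ |1+1/8x|<|1−7/8x| ∀x<0 ⇒ unbounded interval.

(−∞, 0) — no finite endpoint. Any h>0 works for λ=-12.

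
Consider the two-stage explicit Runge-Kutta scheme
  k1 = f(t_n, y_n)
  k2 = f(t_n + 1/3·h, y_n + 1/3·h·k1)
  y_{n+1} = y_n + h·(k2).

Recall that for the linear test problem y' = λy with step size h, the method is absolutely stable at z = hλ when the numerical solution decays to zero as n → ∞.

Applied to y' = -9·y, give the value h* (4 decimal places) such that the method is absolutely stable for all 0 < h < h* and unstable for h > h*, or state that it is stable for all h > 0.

(-3.0000,0); λ=-9 ⇒ h* = (3)/9 = 0.3333.

Set f=λy, z=hλ:
  k1=λy_n ⇒ h·k1=z·y_n;  k2=λ(1+1/3z)y_n ⇒ h·k2=z(1+1/3z)y_n
  y_{n+1}/y_n = 1 + z(1+1/3z) = 1 + z + 1/3z²
  R(z) = 1 + z + 1/3z².

Solve |R(x)|<1 on ℝ⁻.
x=-0.99: |R|=0.3367
R=1: x+1/3x²=0 ⇒ x=−3=-3.0000; min R=1−1/(4·1/3)=0.2500>−1
Confirm numerically:
  x=-2.578: |R|=0.63736 <1
  x=-2.559: |R|=0.62383 <1
  x=-1.307: |R|=0.26242 <1
  x=-3.420: |R|=1.47880 >1
  x=-3.312: |R|=1.34445 >1
Interval (-3.0000, 0).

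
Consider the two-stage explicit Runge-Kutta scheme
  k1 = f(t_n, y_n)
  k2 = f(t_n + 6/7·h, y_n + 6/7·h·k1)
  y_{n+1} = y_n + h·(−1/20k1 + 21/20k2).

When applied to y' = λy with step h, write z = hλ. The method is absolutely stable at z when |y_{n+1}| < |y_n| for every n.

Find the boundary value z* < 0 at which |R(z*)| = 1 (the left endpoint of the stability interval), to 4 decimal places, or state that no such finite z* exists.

On y'=λy, z=hλ:
  k1=λy_n ⇒ h·k1=z·y_n;  k2=λ(1+6/7z)y_n ⇒ h·k2=z(1+6/7z)y_n
  y_{n+1}/y_n = 1 − 1/20z + 21/20z(1+6/7z) = 1 + z + 9/10z²
  so R(z) = 1 + z + 9/10z².

Boundary: |R(x)|=1, x<0.
x=-1.11: |R|=0.9989
R=1: x+9/10x²=0 ⇒ x=−10/9=-1.1111; min R=1−1/(4·9/10)=0.7222>−1
Confirm numerically:
  x=-0.997: |R|=0.89761 <1
  x=-0.600: |R|=0.72400 <1
  x=-0.552: |R|=0.72223 <1
  x=-0.524: |R|=0.72312 <1
  x=-1.365: |R|=1.31190 >1
  x=-1.216: |R|=1.11479 >1
Interval (-1.1111, 0).

z* = -1.1111.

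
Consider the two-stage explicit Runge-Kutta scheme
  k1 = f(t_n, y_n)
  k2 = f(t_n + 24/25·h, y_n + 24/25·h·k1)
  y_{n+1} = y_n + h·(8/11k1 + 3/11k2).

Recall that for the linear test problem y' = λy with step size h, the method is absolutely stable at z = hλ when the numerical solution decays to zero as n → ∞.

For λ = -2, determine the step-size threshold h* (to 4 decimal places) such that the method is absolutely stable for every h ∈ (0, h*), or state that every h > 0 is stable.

With y'=λy (z=hλ):
  k1=λy_n ⇒ h·k1=z·y_n;  k2=λ(1+24/25z)y_n ⇒ h·k2=z(1+24/25z)y_n
  y_{n+1}/y_n = 1 + 8/11z + 3/11z(1+24/25z) = 1 + z + 72/275z²
  so R(z) = 1 + z + 72/275z².

Solve |R(x)|<1 on ℝ⁻.
x=-1.38: |R|=0.1186
R=1: x+72/275x²=0 ⇒ x=−275/72=-3.8194; min R=1−1/(4·72/275)=0.0451>−1
Confirm numerically:
  x=-3.564: |R|=0.76164 <1
  x=-2.275: |R|=0.08007 <1
  x=-2.020: |R|=0.04832 <1
  x=-4.260: |R|=1.49137 >1
  x=-4.167: |R|=1.37918 >1
  x=-4.117: |R|=1.32074 >1
So |R|<1 on (-3.8194, 0).

(-3.8194,0); λ=-2 ⇒ h* = (275/72)/2 = 1.9097.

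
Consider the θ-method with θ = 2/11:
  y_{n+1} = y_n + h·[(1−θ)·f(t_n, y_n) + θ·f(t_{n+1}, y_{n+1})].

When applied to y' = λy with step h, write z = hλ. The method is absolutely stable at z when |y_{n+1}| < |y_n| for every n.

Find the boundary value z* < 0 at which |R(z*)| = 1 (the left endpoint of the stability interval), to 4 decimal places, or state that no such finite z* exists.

With y'=λy (z=hλ):
  y_{n+1} = y_n + z·[9/11·y_n + 2/11·y_{n+1}] ⇒ (1 − 2/11z)y_{n+1} = (1 + 9/11z)y_n
  ⇒ R(z) = (1 + 9/11z)/(1 − 2/11z).

Solve |R(x)|<1 on ℝ⁻.
x=-0.36: |R|=0.6621
R=−1: 1+9/11x = −1+2/11x ⇒ -7/11x=2 ⇒ x=2/(-7/11)=-3.1429
Confirm numerically:
  x=-2.684: |R|=0.80376 <1
  x=-2.058: |R|=0.49762 <1
  x=-1.674: |R|=0.28338 <1
  x=-1.487: |R|=0.17053 <1
  x=-3.456: |R|=1.12238 >1
  x=-3.444: |R|=1.11784 >1
  x=-3.386: |R|=1.09577 >1
Interval (-3.1429, 0).

z* = -3.1429.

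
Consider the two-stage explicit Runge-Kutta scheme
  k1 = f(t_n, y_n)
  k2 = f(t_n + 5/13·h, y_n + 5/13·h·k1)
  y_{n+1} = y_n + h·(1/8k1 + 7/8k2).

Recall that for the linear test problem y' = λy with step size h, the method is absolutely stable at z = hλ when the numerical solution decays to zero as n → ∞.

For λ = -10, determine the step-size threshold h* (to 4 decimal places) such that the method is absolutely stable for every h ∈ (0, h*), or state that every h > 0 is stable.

(-2.9714,0); λ=-10 ⇒ h* = (104/35)/10 = 0.2971.

Test eqn y'=λy, z=hλ:
  k1=λy_n ⇒ h·k1=z·y_n;  k2=λ(1+5/13z)y_n ⇒ h·k2=z(1+5/13z)y_n
  y_{n+1}/y_n = 1 + 1/8z + 7/8z(1+5/13z) = 1 + z + 35/104z²
  Hence R(z) = 1 + z + 35/104z².

Need |R(x)|<1, x<0.
x=-1.67: |R|=0.2686
R=1: x+35/104x²=0 ⇒ x=−104/35=-2.9714; min R=1−1/(4·35/104)=0.2571>−1
Confirm numerically:
  x=-2.898: |R|=0.92839 <1
  x=-2.644: |R|=0.70865 <1
  x=-1.493: |R|=0.25716 <1
  x=-3.561: |R|=1.70655 >1
  x=-3.437: |R|=1.53852 >1
  x=-3.168: |R|=1.20958 >1
Stable set (-2.9714, 0).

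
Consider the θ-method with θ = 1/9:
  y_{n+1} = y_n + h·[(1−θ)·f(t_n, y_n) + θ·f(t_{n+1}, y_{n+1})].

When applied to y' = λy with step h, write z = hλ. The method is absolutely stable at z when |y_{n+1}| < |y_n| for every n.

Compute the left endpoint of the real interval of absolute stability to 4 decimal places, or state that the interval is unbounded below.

With y'=λy (z=hλ):
  y_{n+1} = y_n + z·[8/9·y_n + 1/9·y_{n+1}] ⇒ (1 − 1/9z)y_{n+1} = (1 + 8/9z)y_n
  ⇒ R(z) = (1 + 8/9z)/(1 − 1/9z).

Need |R(x)|<1, x<0.
x=-1.35: |R|=0.1739
R=−1: 1+8/9x = −1+1/9x ⇒ -7/9x=2 ⇒ x=2/(-7/9)=-2.5714
Confirm numerically:
  x=-1.960: |R|=0.60949 <1
  x=-1.716: |R|=0.44121 <1
  x=-1.155: |R|=0.02363 <1
  x=-1.092: |R|=0.02616 <1
  x=-3.116: |R|=1.31463 >1
  x=-2.960: |R|=1.22742 >1
Stable set (-2.5714, 0).

z* = -2.5714.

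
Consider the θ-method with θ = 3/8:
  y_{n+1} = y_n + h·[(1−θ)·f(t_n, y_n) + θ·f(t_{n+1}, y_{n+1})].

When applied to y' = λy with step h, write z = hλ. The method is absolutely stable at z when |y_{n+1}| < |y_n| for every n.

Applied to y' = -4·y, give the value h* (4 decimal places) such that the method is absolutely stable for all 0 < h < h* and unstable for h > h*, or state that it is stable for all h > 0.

On y'=λy, z=hλ:
  y_{n+1} = y_n + z·[5/8·y_n + 3/8·y_{n+1}] ⇒ (1 − 3/8z)y_{n+1} = (1 + 5/8z)y_n
  ⇒ R(z) = (1 + 5/8z)/(1 − 3/8z).

Boundary: |R(x)|=1, x<0.
x=-1.11: |R|=0.2162
R=−1: 1+5/8x = −1+3/8x ⇒ -1/4x=2 ⇒ x=2/(-1/4)=-8.0000
Confirm numerically:
  x=-7.626: |R|=0.97578 <1
  x=-5.615: |R|=0.80801 <1
  x=-3.938: |R|=0.58999 <1
  x=-8.557: |R|=1.03308 >1
  x=-8.226: |R|=1.01383 >1
Stable set (-8.0000, 0).

(-8.0000,0); λ=-4 ⇒ h* = (8)/4 = 2.0000.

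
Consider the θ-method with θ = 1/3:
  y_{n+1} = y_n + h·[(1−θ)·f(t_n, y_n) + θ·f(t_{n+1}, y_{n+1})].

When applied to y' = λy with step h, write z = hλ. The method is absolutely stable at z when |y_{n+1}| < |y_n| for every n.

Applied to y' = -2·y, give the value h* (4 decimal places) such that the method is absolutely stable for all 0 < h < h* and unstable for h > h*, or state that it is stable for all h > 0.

(-6.0000,0); λ=-2 ⇒ h* = (6)/2 = 3.0000.

With y'=λy (z=hλ):
  y_{n+1} = y_n + z·[2/3·y_n + 1/3·y_{n+1}] ⇒ (1 − 1/3z)y_{n+1} = (1 + 2/3z)y_n
  so R(z) = (1 + 2/3z)/(1 − 1/3z).

Boundary: |R(x)|=1, x<0.
x=-0.68: |R|=0.4457
R=−1: 1+2/3x = −1+1/3x ⇒ -1/3x=2 ⇒ x=2/(-1/3)=-6.0000
Confirm numerically:
  x=-5.958: |R|=0.99531 <1
  x=-5.389: |R|=0.92717 <1
  x=-4.497: |R|=0.79952 <1
  x=-3.437: |R|=0.60183 <1
  x=-6.259: |R|=1.02797 >1
  x=-6.138: |R|=1.01510 >1
  x=-6.110: |R|=1.01207 >1
Stable set (-6.0000, 0).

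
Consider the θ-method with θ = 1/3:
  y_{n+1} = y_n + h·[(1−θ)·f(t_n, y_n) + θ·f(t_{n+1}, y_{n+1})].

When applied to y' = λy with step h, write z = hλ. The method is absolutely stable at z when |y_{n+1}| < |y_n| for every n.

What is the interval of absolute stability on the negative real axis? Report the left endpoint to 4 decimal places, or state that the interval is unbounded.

z∈(-6.0000,0).

On y'=λy, z=hλ:
  y_{n+1} = y_n + z·[2/3·y_n + 1/3·y_{n+1}] ⇒ (1 − 1/3z)y_{n+1} = (1 + 2/3z)y_n
  so R(z) = (1 + 2/3z)/(1 − 1/3z).

Find x<0 with |R(x)|<1.
x=-1.78: |R|=0.1172
R=−1: 1+2/3x = −1+1/3x ⇒ -1/3x=2 ⇒ x=2/(-1/3)=-6.0000
Confirm numerically:
  x=-5.846: |R|=0.98259 <1
  x=-5.592: |R|=0.95251 <1
  x=-5.117: |R|=0.89122 <1
  x=-2.847: |R|=0.46075 <1
  x=-6.529: |R|=1.05551 >1
  x=-6.158: |R|=1.01725 >1
Stable set (-6.0000, 0).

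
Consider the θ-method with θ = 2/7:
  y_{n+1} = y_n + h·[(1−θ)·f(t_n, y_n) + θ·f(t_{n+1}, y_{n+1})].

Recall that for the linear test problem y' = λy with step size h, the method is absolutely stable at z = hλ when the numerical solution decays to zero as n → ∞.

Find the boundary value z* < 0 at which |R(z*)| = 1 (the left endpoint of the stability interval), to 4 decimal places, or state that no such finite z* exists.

Test eqn y'=λy, z=hλ:
  y_{n+1} = y_n + z·[5/7·y_n + 2/7·y_{n+1}] ⇒ (1 − 2/7z)y_{n+1} = (1 + 5/7z)y_n
  so R(z) = (1 + 5/7z)/(1 − 2/7z).

Need |R(x)|<1, x<0.
x=-1.13: |R|=0.1458
R=−1: 1+5/7x = −1+2/7x ⇒ -3/7x=2 ⇒ x=2/(-3/7)=-4.6667
Confirm numerically:
  x=-4.279: |R|=0.92525 <1
  x=-2.822: |R|=0.56232 <1
  x=-2.003: |R|=0.27394 <1
  x=-5.209: |R|=1.09341 >1
  x=-5.141: |R|=1.08234 >1
  x=-4.690: |R|=1.00427 >1
So |R|<1 on (-4.6667, 0).

z* = -4.6667.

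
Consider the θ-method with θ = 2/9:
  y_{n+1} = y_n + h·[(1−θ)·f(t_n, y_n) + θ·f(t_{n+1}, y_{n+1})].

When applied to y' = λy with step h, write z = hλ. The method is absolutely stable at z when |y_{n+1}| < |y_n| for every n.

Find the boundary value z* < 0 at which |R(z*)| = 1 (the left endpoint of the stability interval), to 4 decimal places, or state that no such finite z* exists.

left endpoint -3.6000.

Test eqn y'=λy, z=hλ:
  y_{n+1} = y_n + z·[7/9·y_n + 2/9·y_{n+1}] ⇒ (1 − 2/9z)y_{n+1} = (1 + 7/9z)y_n
  so R(z) = (1 + 7/9z)/(1 − 2/9z).

Solve |R(x)|<1 on ℝ⁻.
x=-1.68: |R|=0.2233
R=−1: 1+7/9x = −1+2/9x ⇒ -5/9x=2 ⇒ x=2/(-5/9)=-3.6000
Confirm numerically:
  x=-2.980: |R|=0.79278 <1
  x=-2.135: |R|=0.44800 <1
  x=-1.960: |R|=0.36533 <1
  x=-3.917: |R|=1.09415 >1
  x=-3.863: |R|=1.07862 >1
Stable set (-3.6000, 0).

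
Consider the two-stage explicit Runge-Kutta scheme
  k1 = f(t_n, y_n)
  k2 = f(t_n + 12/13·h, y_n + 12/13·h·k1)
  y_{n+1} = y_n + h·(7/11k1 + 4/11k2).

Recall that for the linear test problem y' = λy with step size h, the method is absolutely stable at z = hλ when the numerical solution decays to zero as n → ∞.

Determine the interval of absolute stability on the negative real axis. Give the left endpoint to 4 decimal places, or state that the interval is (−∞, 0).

Set f=λy, z=hλ:
  k1=λy_n ⇒ h·k1=z·y_n;  k2=λ(1+12/13z)y_n ⇒ h·k2=z(1+12/13z)y_n
  y_{n+1}/y_n = 1 + 7/11z + 4/11z(1+12/13z) = 1 + z + 48/143z²
  Hence R(z) = 1 + z + 48/143z².

Need |R(x)|<1, x<0.
x=-1.02: |R|=0.3292
R=1: x+48/143x²=0 ⇒ x=−143/48=-2.9792; min R=1−1/(4·48/143)=0.2552>−1
Confirm numerically:
  x=-2.410: |R|=0.53957 <1
  x=-1.815: |R|=0.29075 <1
  x=-1.515: |R|=0.25543 <1
  x=-3.456: |R|=1.55315 >1
  x=-3.107: |R|=1.13332 >1
  x=-3.083: |R|=1.10745 >1
So |R|<1 on (-2.9792, 0).

(-2.9792, 0).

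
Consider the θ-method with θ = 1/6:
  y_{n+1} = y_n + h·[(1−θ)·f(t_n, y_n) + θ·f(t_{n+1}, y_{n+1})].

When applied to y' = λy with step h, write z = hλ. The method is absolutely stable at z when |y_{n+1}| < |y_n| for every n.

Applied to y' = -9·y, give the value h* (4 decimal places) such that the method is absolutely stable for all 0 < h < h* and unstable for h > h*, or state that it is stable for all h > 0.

Test eqn y'=λy, z=hλ:
  y_{n+1} = y_n + z·[5/6·y_n + 1/6·y_{n+1}] ⇒ (1 − 1/6z)y_{n+1} = (1 + 5/6z)y_n
  ⇒ R(z) = (1 + 5/6z)/(1 − 1/6z).

Find x<0 with |R(x)|<1.
x=-1.55: |R|=0.2318
R=−1: 1+5/6x = −1+1/6x ⇒ -2/3x=2 ⇒ x=2/(-2/3)=-3.0000
Confirm numerically:
  x=-2.126: |R|=0.56978 <1
  x=-1.659: |R|=0.29965 <1
  x=-1.525: |R|=0.21595 <1
  x=-3.365: |R|=1.15590 >1
  x=-3.143: |R|=1.06256 >1
  x=-3.095: |R|=1.04178 >1
Stable set (-3.0000, 0).

(-3.0000,0); λ=-9 ⇒ h* = (3)/9 = 0.3333.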